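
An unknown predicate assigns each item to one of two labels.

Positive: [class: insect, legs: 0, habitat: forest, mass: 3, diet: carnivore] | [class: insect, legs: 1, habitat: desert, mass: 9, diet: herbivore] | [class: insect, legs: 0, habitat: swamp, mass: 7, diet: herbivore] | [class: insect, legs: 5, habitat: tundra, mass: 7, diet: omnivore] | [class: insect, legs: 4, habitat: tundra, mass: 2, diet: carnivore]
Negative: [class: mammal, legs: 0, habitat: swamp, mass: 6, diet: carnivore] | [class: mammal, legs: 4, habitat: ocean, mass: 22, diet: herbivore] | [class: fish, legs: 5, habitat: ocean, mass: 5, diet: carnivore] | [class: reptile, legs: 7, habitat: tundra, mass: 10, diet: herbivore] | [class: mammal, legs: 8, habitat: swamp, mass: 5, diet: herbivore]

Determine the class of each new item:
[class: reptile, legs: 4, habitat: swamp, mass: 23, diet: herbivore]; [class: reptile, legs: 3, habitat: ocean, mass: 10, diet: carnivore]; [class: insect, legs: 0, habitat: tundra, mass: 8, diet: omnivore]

Negative, Negative, Positive

Every 'Positive' example satisfies: class is insect. None of the 'Negative' examples do.
[class: reptile, legs: 4, habitat: swamp, mass: 23, diet: herbivore]: class is reptile — doesn't qualify, so Negative.
[class: reptile, legs: 3, habitat: ocean, mass: 10, diet: carnivore]: class is reptile — doesn't qualify, so Negative.
[class: insect, legs: 0, habitat: tundra, mass: 8, diet: omnivore]: class is insect — satisfies this, so Positive.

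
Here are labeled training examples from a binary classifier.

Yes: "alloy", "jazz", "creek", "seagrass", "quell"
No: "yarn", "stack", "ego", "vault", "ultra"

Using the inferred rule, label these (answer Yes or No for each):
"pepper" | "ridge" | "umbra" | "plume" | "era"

Rule: has a double letter. This holds for each 'Yes' example and fails for each 'No' one.

Yes, No, No, No, No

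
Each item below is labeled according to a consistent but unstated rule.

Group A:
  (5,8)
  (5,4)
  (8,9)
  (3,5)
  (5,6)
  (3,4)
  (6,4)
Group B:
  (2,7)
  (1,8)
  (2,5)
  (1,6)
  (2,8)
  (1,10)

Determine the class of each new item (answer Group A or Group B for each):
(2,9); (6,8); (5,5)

Rule: first ≥ 3. This holds for each 'Group A' example and fails for each 'Group B' one.
(2,9): first 2, fails the rule → Group B.
(6,8): first 6, qualifies → Group A.
(5,5): first 5, qualifies → Group A.

Group B, Group A, Group A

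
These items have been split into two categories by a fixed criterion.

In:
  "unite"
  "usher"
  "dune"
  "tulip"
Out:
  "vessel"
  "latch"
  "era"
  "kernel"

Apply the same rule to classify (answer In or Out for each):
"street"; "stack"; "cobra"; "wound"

Out, Out, Out, In

Rule: contains 'u'. This holds for each 'In' example and fails for each 'Out' one.
Out: "street", since no 'u'. Out: "stack", since no 'u'. Out: "cobra", since no 'u'. In: "wound", since has 'u'.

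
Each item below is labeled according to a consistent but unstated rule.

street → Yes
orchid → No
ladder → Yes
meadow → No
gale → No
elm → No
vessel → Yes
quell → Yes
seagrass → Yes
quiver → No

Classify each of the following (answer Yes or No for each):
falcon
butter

No, Yes

Rule: has a double letter. This holds for each 'Yes' example and fails for each 'No' one.
falcon: No (no doubled letter).
butter: Yes ('tt' doubled).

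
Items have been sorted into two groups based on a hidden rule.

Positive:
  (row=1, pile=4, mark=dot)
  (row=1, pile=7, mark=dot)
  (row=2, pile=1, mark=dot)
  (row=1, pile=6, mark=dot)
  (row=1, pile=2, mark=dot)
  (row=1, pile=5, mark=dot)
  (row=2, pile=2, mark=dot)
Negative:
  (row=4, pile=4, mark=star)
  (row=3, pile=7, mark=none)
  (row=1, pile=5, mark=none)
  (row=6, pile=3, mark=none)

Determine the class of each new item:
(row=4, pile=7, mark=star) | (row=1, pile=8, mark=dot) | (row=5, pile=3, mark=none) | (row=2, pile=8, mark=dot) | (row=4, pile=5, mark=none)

Rule: mark is dot. This holds for each 'Positive' example and fails for each 'Negative' one.
(row=4, pile=7, mark=star): mark is star — doesn't qualify, so Negative. (row=1, pile=8, mark=dot): mark is dot — matches, so Positive. (row=5, pile=3, mark=none): mark is none — doesn't qualify, so Negative. (row=2, pile=8, mark=dot): mark is dot — matches, so Positive. (row=4, pile=5, mark=none): mark is none — doesn't qualify, so Negative.

Negative, Positive, Negative, Positive, Negative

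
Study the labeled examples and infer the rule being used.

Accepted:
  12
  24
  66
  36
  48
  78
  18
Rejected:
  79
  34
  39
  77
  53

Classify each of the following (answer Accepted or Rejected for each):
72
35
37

The pattern is that an item is 'Accepted' exactly when: multiple of 6.
72: 72 = 6·12, qualifies → Accepted. 35: 35 = 6·5 + 5, does not satisfy this → Rejected. 37: 37 = 6·6 + 1, does not satisfy this → Rejected.

Accepted, Rejected, Rejected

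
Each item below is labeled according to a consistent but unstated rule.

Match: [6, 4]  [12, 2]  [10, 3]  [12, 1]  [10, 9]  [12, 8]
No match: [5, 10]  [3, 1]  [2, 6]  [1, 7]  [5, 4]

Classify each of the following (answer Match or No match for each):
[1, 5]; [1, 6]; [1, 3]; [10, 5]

No match, No match, No match, Match

Rule: first ≥ 6. This holds for each 'Match' example and fails for each 'No match' one.
[1, 5]: first 1 — does not fit, so No match.
[1, 6]: first 1 — does not fit, so No match.
[1, 3]: first 1 — does not fit, so No match.
[10, 5]: first 10 — checks out, so Match.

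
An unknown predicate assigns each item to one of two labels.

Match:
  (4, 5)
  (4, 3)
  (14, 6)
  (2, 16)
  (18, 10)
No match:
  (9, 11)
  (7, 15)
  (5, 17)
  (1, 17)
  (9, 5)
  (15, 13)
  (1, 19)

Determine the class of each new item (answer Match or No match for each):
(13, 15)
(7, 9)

The rule appears to be: first is even.
No match: (13, 15), since first 13.
No match: (7, 9), since first 7.

No match, No match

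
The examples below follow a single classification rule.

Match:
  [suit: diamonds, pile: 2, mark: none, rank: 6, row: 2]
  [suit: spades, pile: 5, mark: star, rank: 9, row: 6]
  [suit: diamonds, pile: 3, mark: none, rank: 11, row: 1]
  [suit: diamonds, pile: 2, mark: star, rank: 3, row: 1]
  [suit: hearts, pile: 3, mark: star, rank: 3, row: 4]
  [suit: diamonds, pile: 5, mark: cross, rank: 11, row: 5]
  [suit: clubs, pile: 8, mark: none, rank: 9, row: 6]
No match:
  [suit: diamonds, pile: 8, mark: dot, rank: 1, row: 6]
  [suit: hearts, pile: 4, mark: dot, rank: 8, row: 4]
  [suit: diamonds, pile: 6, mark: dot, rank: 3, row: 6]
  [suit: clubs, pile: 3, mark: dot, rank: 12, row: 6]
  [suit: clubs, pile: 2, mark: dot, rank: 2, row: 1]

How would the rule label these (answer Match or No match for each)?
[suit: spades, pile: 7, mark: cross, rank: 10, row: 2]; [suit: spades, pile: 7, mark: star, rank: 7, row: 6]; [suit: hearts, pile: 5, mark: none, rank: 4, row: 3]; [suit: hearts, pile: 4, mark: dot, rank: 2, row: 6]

Match, Match, Match, No match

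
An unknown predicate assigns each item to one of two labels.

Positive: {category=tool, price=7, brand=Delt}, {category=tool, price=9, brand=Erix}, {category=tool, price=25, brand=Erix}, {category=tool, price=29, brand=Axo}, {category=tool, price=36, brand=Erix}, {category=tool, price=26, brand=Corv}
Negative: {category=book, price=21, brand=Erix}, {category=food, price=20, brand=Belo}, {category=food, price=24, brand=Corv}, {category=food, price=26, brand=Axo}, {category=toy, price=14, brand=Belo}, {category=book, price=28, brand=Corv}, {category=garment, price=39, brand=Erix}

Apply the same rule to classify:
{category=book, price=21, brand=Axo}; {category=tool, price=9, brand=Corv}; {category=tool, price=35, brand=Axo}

Negative, Positive, Positive

Rule: category is tool. This holds for each 'Positive' example and fails for each 'Negative' one.
{category=book, price=21, brand=Axo} — category is book, hence Negative. {category=tool, price=9, brand=Corv} — category is tool, hence Positive. {category=tool, price=35, brand=Axo} — category is tool, hence Positive.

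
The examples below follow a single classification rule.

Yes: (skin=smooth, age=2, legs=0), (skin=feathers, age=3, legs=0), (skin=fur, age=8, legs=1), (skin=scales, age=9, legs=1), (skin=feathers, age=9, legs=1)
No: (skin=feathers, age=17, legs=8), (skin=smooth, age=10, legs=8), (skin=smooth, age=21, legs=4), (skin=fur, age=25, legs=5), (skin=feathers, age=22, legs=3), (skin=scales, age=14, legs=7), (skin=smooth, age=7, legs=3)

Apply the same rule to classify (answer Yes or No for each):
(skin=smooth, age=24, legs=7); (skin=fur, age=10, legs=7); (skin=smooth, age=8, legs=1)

A rule that fits every label: legs ≤ 1 — true of each 'Yes' example, false of each 'No' one.
(skin=smooth, age=24, legs=7): No (legs = 7). (skin=fur, age=10, legs=7): No (legs = 7). (skin=smooth, age=8, legs=1): Yes (legs = 1).

No, No, Yes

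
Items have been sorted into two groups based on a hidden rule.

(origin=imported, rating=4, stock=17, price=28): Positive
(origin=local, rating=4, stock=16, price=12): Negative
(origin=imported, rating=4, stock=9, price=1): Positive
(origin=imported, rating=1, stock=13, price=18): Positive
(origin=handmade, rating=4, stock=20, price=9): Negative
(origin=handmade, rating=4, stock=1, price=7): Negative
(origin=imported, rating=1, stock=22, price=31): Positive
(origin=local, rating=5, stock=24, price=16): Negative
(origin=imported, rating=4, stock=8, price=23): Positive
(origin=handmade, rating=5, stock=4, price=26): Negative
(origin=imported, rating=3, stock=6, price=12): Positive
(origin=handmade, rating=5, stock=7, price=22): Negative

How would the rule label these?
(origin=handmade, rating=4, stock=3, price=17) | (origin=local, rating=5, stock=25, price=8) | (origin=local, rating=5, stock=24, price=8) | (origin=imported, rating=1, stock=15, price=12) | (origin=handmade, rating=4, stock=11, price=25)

Negative, Negative, Negative, Positive, Negative

The common property of the 'Positive' items is: origin is imported. No 'Negative' item has it.
(origin=handmade, rating=4, stock=3, price=17): Negative (origin is handmade).
(origin=local, rating=5, stock=25, price=8): Negative (origin is local).
(origin=local, rating=5, stock=24, price=8): Negative (origin is local).
(origin=imported, rating=1, stock=15, price=12): Positive (origin is imported).
(origin=handmade, rating=4, stock=11, price=25): Negative (origin is handmade).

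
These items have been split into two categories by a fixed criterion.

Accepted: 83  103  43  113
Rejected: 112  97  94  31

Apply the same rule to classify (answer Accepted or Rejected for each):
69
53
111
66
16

The simplest hypothesis consistent with all the labels is: ends in digit 3.
69 → last digit 9 → Rejected. 53 → last digit 3 → Accepted. 111 → last digit 1 → Rejected. 66 → last digit 6 → Rejected. 16 → last digit 6 → Rejected.

Rejected, Accepted, Rejected, Rejected, Rejected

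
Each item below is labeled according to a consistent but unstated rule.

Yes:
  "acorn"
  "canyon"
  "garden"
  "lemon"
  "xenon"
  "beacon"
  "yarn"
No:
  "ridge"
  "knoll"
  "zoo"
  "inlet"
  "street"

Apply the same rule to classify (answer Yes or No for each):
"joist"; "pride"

No, No

All 'Yes' examples share one property — ends with 'n' — and every 'No' example lacks it.
No: "joist", since ends with 't'.
No: "pride", since ends with 'e'.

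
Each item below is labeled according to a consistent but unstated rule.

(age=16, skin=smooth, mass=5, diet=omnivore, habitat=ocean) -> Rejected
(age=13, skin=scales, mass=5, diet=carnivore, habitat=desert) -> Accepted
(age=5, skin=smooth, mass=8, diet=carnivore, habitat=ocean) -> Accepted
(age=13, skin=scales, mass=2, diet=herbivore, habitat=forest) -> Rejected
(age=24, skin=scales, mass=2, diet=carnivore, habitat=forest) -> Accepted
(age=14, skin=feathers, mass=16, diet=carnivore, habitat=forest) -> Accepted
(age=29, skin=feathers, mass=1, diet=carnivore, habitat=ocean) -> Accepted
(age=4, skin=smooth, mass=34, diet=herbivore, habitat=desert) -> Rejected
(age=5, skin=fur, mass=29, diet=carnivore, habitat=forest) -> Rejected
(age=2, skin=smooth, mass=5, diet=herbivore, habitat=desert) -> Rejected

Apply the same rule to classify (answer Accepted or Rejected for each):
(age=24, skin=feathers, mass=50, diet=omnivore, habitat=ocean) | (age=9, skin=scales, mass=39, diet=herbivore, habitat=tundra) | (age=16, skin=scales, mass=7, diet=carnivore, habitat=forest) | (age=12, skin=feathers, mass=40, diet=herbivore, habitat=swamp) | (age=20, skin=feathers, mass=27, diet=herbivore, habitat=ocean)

Rule: diet is carnivore AND mass ≤ 16. This holds for each 'Accepted' example and fails for each 'Rejected' one.
Rejected: (age=24, skin=feathers, mass=50, diet=omnivore, habitat=ocean), since diet is omnivore, mass = 50.
Rejected: (age=9, skin=scales, mass=39, diet=herbivore, habitat=tundra), since diet is herbivore, mass = 39.
Accepted: (age=16, skin=scales, mass=7, diet=carnivore, habitat=forest), since diet is carnivore, mass = 7.
Rejected: (age=12, skin=feathers, mass=40, diet=herbivore, habitat=swamp), since diet is herbivore, mass = 40.
Rejected: (age=20, skin=feathers, mass=27, diet=herbivore, habitat=ocean), since diet is herbivore, mass = 27.

Rejected, Rejected, Accepted, Rejected, Rejected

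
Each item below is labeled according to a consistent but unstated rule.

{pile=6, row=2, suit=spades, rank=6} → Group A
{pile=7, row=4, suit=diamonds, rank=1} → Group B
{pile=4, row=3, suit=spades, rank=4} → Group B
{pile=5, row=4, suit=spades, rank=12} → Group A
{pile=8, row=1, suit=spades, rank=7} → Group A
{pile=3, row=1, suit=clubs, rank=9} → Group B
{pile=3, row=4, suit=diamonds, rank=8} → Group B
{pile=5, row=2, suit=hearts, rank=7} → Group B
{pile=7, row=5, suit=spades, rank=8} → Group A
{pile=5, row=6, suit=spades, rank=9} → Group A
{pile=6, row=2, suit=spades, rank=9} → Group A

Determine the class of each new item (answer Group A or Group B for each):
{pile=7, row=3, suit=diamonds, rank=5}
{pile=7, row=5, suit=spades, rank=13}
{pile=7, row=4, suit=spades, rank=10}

The rule appears to be: suit is spades AND pile ≥ 5.
{pile=7, row=3, suit=diamonds, rank=5}: suit is diamonds, pile = 7 — doesn't match, so Group B.
{pile=7, row=5, suit=spades, rank=13}: suit is spades, pile = 7 — has this property, so Group A.
{pile=7, row=4, suit=spades, rank=10}: suit is spades, pile = 7 — has this property, so Group A.

Group B, Group A, Group A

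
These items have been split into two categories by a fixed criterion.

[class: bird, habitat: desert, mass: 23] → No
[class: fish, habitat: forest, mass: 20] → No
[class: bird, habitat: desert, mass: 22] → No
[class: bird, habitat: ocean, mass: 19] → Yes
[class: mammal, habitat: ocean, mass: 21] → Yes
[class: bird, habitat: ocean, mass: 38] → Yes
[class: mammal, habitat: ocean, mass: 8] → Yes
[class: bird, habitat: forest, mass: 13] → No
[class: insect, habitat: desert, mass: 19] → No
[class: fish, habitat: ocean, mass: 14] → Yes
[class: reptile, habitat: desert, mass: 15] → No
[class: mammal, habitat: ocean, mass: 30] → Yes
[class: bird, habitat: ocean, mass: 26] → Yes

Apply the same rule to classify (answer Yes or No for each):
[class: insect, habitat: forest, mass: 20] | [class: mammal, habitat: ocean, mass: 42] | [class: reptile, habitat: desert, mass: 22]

No, Yes, No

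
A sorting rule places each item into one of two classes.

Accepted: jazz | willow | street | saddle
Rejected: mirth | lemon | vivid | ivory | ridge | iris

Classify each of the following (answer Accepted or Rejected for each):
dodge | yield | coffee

The simplest hypothesis consistent with all the labels is: has a double letter.
dodge: Rejected (no doubled letter). yield: Rejected (no doubled letter). coffee: Accepted ('ff' doubled).

Rejected, Rejected, Accepted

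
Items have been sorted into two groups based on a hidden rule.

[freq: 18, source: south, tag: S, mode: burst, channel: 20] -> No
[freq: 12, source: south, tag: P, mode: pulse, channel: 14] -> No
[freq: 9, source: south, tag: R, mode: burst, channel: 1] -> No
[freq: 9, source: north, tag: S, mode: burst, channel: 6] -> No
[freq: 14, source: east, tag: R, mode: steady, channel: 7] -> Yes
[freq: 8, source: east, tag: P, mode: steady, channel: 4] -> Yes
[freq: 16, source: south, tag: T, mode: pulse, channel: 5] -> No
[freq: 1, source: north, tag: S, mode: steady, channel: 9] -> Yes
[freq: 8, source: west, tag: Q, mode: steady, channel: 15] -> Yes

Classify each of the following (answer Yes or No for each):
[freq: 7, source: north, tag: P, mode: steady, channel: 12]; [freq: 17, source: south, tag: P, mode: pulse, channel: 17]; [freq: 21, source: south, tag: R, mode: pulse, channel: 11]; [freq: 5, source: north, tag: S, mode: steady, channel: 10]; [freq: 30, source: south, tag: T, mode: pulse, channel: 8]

Yes, No, No, Yes, No

One predicate separates the groups cleanly: mode is steady.
[freq: 7, source: north, tag: P, mode: steady, channel: 12]: mode is steady — passes, so Yes.
[freq: 17, source: south, tag: P, mode: pulse, channel: 17]: mode is pulse — doesn't qualify, so No.
[freq: 21, source: south, tag: R, mode: pulse, channel: 11]: mode is pulse — doesn't qualify, so No.
[freq: 5, source: north, tag: S, mode: steady, channel: 10]: mode is steady — passes, so Yes.
[freq: 30, source: south, tag: T, mode: pulse, channel: 8]: mode is pulse — doesn't qualify, so No.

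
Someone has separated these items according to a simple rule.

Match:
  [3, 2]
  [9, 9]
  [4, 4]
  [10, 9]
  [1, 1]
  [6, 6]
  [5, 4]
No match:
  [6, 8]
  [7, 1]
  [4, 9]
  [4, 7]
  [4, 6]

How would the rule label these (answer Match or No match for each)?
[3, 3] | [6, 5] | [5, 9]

The pattern is that an item is 'Match' exactly when: |first − second| ≤ 1.
[3, 3]: |3−3| = 0, matches → Match.
[6, 5]: |6−5| = 1, matches → Match.
[5, 9]: |5−9| = 4, lacks this property → No match.

Match, Match, No match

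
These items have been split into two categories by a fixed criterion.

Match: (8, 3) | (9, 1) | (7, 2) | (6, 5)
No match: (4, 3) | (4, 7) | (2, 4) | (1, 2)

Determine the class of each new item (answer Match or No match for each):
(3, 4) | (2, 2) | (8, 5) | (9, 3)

The pattern is that an item is 'Match' exactly when: first ≥ 5.

No match, No match, Match, Match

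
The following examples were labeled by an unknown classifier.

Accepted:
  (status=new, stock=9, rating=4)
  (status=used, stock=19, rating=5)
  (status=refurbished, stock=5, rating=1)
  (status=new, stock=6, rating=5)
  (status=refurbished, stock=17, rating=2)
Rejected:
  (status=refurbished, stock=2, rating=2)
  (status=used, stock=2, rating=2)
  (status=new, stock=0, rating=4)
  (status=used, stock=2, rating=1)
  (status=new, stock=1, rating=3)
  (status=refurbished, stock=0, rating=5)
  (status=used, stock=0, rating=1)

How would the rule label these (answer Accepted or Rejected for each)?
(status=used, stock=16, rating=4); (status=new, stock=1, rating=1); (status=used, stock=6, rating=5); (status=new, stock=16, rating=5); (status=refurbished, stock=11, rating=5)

Accepted, Rejected, Accepted, Accepted, Accepted

The rule appears to be: stock ≥ 5.
(status=used, stock=16, rating=4) → stock = 16 → Accepted. (status=new, stock=1, rating=1) → stock = 1 → Rejected. (status=used, stock=6, rating=5) → stock = 6 → Accepted. (status=new, stock=16, rating=5) → stock = 16 → Accepted. (status=refurbished, stock=11, rating=5) → stock = 11 → Accepted.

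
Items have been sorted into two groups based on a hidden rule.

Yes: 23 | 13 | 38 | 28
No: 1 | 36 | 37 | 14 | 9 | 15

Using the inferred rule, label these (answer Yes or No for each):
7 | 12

The pattern is that an item is 'Yes' exactly when: ≡ 3 (mod 5).
7 → 7 mod 5 = 2 → No.
12 → 12 mod 5 = 2 → No.

No, No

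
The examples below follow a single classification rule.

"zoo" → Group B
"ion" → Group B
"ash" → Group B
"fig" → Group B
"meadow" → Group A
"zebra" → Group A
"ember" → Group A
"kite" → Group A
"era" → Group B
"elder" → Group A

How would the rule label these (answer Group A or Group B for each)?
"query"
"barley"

Group A, Group A

'Group A' ⟺ length ≥ 4.
"query": length 5 — checks out, so Group A.
"barley": length 6 — checks out, so Group A.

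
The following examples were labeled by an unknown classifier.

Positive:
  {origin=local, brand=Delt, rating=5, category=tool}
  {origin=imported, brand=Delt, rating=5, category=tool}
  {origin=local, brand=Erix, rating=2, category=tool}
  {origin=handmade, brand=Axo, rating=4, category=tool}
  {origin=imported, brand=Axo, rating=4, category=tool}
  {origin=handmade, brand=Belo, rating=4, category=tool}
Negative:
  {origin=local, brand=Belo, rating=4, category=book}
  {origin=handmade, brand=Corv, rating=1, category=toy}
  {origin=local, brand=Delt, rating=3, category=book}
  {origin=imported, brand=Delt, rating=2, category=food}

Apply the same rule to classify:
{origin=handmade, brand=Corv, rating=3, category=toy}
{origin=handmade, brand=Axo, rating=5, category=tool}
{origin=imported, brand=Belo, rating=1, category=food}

Checking candidate rules against both groups, what survives is: category is tool.
{origin=handmade, brand=Corv, rating=3, category=toy} — category is toy, hence Negative. {origin=handmade, brand=Axo, rating=5, category=tool} — category is tool, hence Positive. {origin=imported, brand=Belo, rating=1, category=food} — category is food, hence Negative.

Negative, Positive, Negative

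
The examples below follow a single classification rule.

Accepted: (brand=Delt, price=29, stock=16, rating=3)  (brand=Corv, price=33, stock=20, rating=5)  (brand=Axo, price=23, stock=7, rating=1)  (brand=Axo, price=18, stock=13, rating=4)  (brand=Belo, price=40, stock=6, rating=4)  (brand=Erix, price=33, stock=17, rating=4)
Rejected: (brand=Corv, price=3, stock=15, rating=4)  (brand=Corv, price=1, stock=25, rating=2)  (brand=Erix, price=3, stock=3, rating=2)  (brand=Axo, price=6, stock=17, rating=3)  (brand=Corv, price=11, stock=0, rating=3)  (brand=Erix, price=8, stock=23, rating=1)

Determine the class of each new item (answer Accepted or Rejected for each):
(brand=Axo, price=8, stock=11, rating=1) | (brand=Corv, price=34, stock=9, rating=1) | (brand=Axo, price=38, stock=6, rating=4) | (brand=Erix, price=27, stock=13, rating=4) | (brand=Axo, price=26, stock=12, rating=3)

Every 'Accepted' example satisfies: price ≥ 18. None of the 'Rejected' examples do.
(brand=Axo, price=8, stock=11, rating=1): price = 8, does not satisfy this → Rejected.
(brand=Corv, price=34, stock=9, rating=1): price = 34, has this property → Accepted.
(brand=Axo, price=38, stock=6, rating=4): price = 38, has this property → Accepted.
(brand=Erix, price=27, stock=13, rating=4): price = 27, has this property → Accepted.
(brand=Axo, price=26, stock=12, rating=3): price = 26, has this property → Accepted.

Rejected, Accepted, Accepted, Accepted, Accepted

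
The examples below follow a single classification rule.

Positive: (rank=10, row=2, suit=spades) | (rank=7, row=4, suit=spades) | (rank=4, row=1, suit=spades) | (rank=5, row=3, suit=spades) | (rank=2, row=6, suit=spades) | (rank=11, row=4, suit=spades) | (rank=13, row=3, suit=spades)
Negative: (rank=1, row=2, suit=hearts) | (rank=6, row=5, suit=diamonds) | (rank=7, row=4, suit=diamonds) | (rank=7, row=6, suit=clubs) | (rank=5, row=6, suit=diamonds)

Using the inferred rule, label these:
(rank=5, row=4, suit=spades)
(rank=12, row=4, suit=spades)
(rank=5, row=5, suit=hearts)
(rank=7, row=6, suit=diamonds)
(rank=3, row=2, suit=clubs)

Positive, Positive, Negative, Negative, Negative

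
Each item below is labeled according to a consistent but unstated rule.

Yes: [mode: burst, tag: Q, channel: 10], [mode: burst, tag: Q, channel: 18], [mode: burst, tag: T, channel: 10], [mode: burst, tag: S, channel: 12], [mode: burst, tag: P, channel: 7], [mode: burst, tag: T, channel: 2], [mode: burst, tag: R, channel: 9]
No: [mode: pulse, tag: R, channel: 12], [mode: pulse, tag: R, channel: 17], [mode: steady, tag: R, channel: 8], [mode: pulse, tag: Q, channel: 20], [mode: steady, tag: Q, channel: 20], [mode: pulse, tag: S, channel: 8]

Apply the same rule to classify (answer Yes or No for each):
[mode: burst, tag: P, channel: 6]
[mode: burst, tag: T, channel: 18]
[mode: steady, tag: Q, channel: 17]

Yes, Yes, No

The simplest hypothesis consistent with all the labels is: mode is burst.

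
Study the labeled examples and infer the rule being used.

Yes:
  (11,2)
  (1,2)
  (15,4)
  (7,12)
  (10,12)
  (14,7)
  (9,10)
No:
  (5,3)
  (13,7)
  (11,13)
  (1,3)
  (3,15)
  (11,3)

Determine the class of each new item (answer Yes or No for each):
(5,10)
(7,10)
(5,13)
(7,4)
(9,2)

The simplest hypothesis consistent with all the labels is: product is even.
(5,10): 5·10 = 50 — fits, so Yes. (7,10): 7·10 = 70 — fits, so Yes. (5,13): 5·13 = 65 — doesn't qualify, so No. (7,4): 7·4 = 28 — fits, so Yes. (9,2): 9·2 = 18 — fits, so Yes.

Yes, Yes, No, Yes, Yes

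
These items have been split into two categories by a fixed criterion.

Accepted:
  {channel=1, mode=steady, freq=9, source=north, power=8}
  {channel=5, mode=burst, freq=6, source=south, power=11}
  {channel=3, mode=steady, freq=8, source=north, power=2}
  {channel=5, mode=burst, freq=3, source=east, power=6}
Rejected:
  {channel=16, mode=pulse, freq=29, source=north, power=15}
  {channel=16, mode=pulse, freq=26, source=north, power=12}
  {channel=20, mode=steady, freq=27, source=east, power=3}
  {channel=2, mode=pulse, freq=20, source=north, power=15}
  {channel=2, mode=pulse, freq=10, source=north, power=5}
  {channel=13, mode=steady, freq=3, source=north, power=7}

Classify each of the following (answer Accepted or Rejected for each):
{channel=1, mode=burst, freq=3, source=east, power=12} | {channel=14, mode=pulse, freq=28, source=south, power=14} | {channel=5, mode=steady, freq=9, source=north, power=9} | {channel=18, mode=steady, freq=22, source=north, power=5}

All 'Accepted' examples share one property — channel ≤ 5 AND freq ≤ 9 — and every 'Rejected' example lacks it.
Accepted: {channel=1, mode=burst, freq=3, source=east, power=12}, since channel = 1, freq = 3.
Rejected: {channel=14, mode=pulse, freq=28, source=south, power=14}, since channel = 14, freq = 28.
Accepted: {channel=5, mode=steady, freq=9, source=north, power=9}, since channel = 5, freq = 9.
Rejected: {channel=18, mode=steady, freq=22, source=north, power=5}, since channel = 18, freq = 22.

Accepted, Rejected, Accepted, Rejected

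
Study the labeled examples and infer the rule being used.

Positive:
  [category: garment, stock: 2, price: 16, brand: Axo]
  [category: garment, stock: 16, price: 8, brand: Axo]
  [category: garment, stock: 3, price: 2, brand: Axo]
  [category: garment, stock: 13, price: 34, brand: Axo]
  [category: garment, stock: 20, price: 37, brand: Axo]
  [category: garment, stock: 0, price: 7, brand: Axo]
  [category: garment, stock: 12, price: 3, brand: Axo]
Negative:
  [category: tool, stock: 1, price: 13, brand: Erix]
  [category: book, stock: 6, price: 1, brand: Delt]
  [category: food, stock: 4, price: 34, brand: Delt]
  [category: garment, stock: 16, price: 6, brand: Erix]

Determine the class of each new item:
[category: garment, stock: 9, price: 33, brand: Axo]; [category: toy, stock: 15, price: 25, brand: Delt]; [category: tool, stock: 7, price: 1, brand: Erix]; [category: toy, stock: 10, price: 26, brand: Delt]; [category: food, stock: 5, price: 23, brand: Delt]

A rule that fits every label: brand is Axo — true of each 'Positive' example, false of each 'Negative' one.
[category: garment, stock: 9, price: 33, brand: Axo]: brand is Axo — fits, so Positive. [category: toy, stock: 15, price: 25, brand: Delt]: brand is Delt — fails the rule, so Negative. [category: tool, stock: 7, price: 1, brand: Erix]: brand is Erix — fails the rule, so Negative. [category: toy, stock: 10, price: 26, brand: Delt]: brand is Delt — fails the rule, so Negative. [category: food, stock: 5, price: 23, brand: Delt]: brand is Delt — fails the rule, so Negative.

Positive, Negative, Negative, Negative, Negative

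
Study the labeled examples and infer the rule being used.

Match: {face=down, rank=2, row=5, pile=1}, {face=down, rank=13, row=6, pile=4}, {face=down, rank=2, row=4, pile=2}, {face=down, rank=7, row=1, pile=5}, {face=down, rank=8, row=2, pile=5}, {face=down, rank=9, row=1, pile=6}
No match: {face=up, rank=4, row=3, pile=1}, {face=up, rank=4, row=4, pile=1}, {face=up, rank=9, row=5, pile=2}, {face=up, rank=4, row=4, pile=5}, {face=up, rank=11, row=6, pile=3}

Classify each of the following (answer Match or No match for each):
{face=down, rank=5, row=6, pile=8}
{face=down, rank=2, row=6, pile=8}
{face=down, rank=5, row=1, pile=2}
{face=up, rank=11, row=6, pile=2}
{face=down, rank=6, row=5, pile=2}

Match, Match, Match, No match, Match

The classifier is using: face is down.
{face=down, rank=5, row=6, pile=8}: Match (face is down). {face=down, rank=2, row=6, pile=8}: Match (face is down). {face=down, rank=5, row=1, pile=2}: Match (face is down). {face=up, rank=11, row=6, pile=2}: No match (face is up). {face=down, rank=6, row=5, pile=2}: Match (face is down).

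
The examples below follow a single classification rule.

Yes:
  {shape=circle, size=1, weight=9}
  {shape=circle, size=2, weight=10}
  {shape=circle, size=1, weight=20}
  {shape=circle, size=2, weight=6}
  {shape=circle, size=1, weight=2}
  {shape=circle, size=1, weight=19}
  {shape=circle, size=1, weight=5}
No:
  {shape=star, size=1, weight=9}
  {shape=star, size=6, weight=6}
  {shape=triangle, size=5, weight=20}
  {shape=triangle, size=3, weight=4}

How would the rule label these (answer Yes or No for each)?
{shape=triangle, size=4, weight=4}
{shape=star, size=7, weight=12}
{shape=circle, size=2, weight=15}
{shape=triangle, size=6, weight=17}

All 'Yes' examples share one property — shape is circle — and every 'No' example lacks it.
{shape=triangle, size=4, weight=4}: shape is triangle, doesn't match → No. {shape=star, size=7, weight=12}: shape is star, doesn't match → No. {shape=circle, size=2, weight=15}: shape is circle, satisfies this → Yes. {shape=triangle, size=6, weight=17}: shape is triangle, doesn't match → No.

No, No, Yes, No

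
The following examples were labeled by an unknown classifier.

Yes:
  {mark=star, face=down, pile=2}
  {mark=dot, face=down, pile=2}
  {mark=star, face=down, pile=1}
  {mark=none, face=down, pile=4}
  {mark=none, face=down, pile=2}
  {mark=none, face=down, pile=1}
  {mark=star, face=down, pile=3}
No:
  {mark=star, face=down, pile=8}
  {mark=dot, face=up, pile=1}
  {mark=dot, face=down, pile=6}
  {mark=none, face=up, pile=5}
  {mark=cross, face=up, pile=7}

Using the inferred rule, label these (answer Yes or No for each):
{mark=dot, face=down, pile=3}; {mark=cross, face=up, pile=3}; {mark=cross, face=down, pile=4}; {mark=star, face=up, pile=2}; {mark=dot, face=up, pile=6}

One predicate separates the groups cleanly: face is down AND pile ≤ 4.
{mark=dot, face=down, pile=3}: Yes (face is down, pile = 3).
{mark=cross, face=up, pile=3}: No (face is up, pile = 3).
{mark=cross, face=down, pile=4}: Yes (face is down, pile = 4).
{mark=star, face=up, pile=2}: No (face is up, pile = 2).
{mark=dot, face=up, pile=6}: No (face is up, pile = 6).

Yes, No, Yes, No, No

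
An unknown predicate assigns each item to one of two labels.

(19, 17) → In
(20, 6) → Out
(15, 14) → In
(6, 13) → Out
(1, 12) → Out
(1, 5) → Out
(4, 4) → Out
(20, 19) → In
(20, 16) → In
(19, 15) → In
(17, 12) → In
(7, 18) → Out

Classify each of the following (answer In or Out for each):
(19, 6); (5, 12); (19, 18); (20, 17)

Out, Out, In, In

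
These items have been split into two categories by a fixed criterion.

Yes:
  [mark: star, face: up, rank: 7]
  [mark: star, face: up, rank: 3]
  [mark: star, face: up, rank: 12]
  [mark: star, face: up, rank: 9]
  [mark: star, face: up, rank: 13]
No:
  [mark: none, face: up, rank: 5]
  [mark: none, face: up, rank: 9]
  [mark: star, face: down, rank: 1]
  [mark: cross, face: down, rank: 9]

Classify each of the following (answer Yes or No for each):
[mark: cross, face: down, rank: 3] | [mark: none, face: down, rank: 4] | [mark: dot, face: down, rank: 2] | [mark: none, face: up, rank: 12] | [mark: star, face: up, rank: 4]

No, No, No, No, Yes

The pattern is that an item is 'Yes' exactly when: mark is star AND face is up.
[mark: cross, face: down, rank: 3]: mark is cross, face is down — does not fit, so No.
[mark: none, face: down, rank: 4]: mark is none, face is down — does not fit, so No.
[mark: dot, face: down, rank: 2]: mark is dot, face is down — does not fit, so No.
[mark: none, face: up, rank: 12]: mark is none, face is up — does not fit, so No.
[mark: star, face: up, rank: 4]: mark is star, face is up — has this property, so Yes.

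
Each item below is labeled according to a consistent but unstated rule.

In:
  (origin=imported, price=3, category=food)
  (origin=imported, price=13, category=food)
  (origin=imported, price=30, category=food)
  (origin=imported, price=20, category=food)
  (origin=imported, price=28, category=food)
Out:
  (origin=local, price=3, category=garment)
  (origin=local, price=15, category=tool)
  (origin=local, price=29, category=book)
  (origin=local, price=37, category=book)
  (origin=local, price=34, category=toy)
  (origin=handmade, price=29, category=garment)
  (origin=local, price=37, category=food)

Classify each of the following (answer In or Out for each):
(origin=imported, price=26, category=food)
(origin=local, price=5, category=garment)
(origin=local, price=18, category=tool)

Checking candidate rules against both groups, what survives is: origin is imported.
(origin=imported, price=26, category=food): origin is imported — fits, so In. (origin=local, price=5, category=garment): origin is local — does not pass, so Out. (origin=local, price=18, category=tool): origin is local — does not pass, so Out.

In, Out, Out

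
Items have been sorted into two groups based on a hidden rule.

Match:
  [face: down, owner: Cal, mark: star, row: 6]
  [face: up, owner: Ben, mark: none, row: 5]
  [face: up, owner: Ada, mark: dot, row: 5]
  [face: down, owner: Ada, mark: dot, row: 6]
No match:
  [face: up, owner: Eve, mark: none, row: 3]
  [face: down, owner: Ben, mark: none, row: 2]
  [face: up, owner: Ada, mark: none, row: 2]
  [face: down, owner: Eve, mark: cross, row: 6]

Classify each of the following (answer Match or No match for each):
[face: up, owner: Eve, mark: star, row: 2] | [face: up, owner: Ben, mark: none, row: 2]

The classifier is using: owner is not Eve AND row ≥ 3.
[face: up, owner: Eve, mark: star, row: 2]: owner is Eve, row = 2, does not fit → No match.
[face: up, owner: Ben, mark: none, row: 2]: owner is Ben, row = 2, does not fit → No match.

No match, No match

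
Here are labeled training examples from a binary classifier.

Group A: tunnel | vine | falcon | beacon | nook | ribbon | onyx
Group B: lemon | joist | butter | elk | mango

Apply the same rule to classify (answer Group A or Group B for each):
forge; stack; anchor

Group B, Group B, Group A

Every 'Group A' example satisfies: even length AND contains 'n'. None of the 'Group B' examples do.
Group B: forge, since length 5, no 'n'.
Group B: stack, since length 5, no 'n'.
Group A: anchor, since length 6, has 'n'.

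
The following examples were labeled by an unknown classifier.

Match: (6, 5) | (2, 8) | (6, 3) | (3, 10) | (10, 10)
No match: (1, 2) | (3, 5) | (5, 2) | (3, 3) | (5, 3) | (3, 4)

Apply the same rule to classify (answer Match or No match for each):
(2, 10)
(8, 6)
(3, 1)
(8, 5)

Match, Match, No match, Match

The pattern is that an item is 'Match' exactly when: sum ≥ 9.
(2, 10): 2+10 = 12 — qualifies, so Match.
(8, 6): 8+6 = 14 — qualifies, so Match.
(3, 1): 3+1 = 4 — fails this test, so No match.
(8, 5): 8+5 = 13 — qualifies, so Match.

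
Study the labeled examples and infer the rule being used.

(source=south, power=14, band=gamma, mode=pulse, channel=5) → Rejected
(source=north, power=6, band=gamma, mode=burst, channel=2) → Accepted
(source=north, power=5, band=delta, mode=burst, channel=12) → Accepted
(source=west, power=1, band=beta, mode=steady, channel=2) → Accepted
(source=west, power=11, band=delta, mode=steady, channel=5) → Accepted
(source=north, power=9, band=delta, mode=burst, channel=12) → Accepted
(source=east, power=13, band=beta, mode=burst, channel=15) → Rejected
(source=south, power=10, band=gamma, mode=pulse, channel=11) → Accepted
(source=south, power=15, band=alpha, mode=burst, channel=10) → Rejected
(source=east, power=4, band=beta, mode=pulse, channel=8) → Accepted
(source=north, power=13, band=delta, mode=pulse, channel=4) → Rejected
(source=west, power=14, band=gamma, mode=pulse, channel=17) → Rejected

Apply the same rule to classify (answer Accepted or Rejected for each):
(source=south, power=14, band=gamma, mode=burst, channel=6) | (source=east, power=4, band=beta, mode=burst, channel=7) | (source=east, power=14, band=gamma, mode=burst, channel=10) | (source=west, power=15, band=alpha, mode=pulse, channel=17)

Rejected, Accepted, Rejected, Rejected

Every 'Accepted' example satisfies: power ≤ 11. None of the 'Rejected' examples do.
(source=south, power=14, band=gamma, mode=burst, channel=6) → power = 14 → Rejected.
(source=east, power=4, band=beta, mode=burst, channel=7) → power = 4 → Accepted.
(source=east, power=14, band=gamma, mode=burst, channel=10) → power = 14 → Rejected.
(source=west, power=15, band=alpha, mode=pulse, channel=17) → power = 15 → Rejected.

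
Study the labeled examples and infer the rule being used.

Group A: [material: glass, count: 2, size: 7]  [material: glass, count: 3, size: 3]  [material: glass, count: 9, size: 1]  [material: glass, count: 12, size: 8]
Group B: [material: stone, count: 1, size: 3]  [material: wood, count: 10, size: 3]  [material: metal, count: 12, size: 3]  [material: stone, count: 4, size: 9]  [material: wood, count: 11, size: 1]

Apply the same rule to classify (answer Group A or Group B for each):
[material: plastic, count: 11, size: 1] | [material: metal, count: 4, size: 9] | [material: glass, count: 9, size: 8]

The simplest hypothesis consistent with all the labels is: material is glass.
Group B: [material: plastic, count: 11, size: 1], since material is plastic.
Group B: [material: metal, count: 4, size: 9], since material is metal.
Group A: [material: glass, count: 9, size: 8], since material is glass.

Group B, Group B, Group A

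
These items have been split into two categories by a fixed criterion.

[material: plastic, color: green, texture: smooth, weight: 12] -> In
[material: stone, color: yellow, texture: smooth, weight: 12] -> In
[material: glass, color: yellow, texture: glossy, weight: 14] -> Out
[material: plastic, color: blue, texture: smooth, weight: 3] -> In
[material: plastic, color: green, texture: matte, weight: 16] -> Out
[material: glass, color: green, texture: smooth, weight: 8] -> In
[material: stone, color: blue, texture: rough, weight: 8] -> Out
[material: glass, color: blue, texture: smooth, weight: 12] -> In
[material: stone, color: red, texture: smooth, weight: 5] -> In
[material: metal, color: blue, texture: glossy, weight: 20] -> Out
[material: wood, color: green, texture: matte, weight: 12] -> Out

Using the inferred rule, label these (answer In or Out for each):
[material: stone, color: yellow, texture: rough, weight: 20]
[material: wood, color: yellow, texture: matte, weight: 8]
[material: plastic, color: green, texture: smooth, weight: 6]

The distinguishing property — texture is smooth — holds for all the 'In' cases and none of the 'Out' cases.
[material: stone, color: yellow, texture: rough, weight: 20]: texture is rough — does not satisfy this, so Out. [material: wood, color: yellow, texture: matte, weight: 8]: texture is matte — does not satisfy this, so Out. [material: plastic, color: green, texture: smooth, weight: 6]: texture is smooth — meets the rule, so In.

Out, Out, In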